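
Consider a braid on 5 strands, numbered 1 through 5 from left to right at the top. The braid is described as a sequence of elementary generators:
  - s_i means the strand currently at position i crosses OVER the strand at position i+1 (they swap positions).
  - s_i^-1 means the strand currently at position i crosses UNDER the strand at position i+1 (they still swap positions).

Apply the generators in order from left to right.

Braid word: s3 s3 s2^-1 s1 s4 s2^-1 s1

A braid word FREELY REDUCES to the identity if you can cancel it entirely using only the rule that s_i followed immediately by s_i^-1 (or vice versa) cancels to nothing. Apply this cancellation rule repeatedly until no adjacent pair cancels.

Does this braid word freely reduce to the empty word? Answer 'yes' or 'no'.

Answer: no

Derivation:
Gen 1 (s3): push. Stack: [s3]
Gen 2 (s3): push. Stack: [s3 s3]
Gen 3 (s2^-1): push. Stack: [s3 s3 s2^-1]
Gen 4 (s1): push. Stack: [s3 s3 s2^-1 s1]
Gen 5 (s4): push. Stack: [s3 s3 s2^-1 s1 s4]
Gen 6 (s2^-1): push. Stack: [s3 s3 s2^-1 s1 s4 s2^-1]
Gen 7 (s1): push. Stack: [s3 s3 s2^-1 s1 s4 s2^-1 s1]
Reduced word: s3 s3 s2^-1 s1 s4 s2^-1 s1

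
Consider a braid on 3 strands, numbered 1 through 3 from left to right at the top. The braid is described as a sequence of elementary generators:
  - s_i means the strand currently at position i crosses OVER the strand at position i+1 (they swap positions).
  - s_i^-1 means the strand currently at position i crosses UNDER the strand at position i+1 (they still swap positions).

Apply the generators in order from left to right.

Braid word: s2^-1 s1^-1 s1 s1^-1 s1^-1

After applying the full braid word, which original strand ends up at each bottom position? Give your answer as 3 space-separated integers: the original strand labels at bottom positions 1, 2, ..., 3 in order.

Gen 1 (s2^-1): strand 2 crosses under strand 3. Perm now: [1 3 2]
Gen 2 (s1^-1): strand 1 crosses under strand 3. Perm now: [3 1 2]
Gen 3 (s1): strand 3 crosses over strand 1. Perm now: [1 3 2]
Gen 4 (s1^-1): strand 1 crosses under strand 3. Perm now: [3 1 2]
Gen 5 (s1^-1): strand 3 crosses under strand 1. Perm now: [1 3 2]

Answer: 1 3 2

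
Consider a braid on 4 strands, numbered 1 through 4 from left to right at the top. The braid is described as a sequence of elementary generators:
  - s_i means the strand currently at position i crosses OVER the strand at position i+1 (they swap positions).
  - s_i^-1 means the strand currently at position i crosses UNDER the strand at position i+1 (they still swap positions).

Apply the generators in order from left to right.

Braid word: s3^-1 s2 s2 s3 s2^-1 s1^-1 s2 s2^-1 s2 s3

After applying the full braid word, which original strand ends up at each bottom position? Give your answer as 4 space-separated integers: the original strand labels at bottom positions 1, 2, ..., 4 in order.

Answer: 3 2 4 1

Derivation:
Gen 1 (s3^-1): strand 3 crosses under strand 4. Perm now: [1 2 4 3]
Gen 2 (s2): strand 2 crosses over strand 4. Perm now: [1 4 2 3]
Gen 3 (s2): strand 4 crosses over strand 2. Perm now: [1 2 4 3]
Gen 4 (s3): strand 4 crosses over strand 3. Perm now: [1 2 3 4]
Gen 5 (s2^-1): strand 2 crosses under strand 3. Perm now: [1 3 2 4]
Gen 6 (s1^-1): strand 1 crosses under strand 3. Perm now: [3 1 2 4]
Gen 7 (s2): strand 1 crosses over strand 2. Perm now: [3 2 1 4]
Gen 8 (s2^-1): strand 2 crosses under strand 1. Perm now: [3 1 2 4]
Gen 9 (s2): strand 1 crosses over strand 2. Perm now: [3 2 1 4]
Gen 10 (s3): strand 1 crosses over strand 4. Perm now: [3 2 4 1]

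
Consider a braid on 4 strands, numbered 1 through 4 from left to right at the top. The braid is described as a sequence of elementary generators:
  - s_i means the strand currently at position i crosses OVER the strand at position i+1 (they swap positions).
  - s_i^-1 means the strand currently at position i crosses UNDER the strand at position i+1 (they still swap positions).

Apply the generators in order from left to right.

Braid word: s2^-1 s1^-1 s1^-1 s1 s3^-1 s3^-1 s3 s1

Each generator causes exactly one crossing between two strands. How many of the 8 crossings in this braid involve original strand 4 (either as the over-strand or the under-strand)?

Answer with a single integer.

Gen 1: crossing 2x3. Involves strand 4? no. Count so far: 0
Gen 2: crossing 1x3. Involves strand 4? no. Count so far: 0
Gen 3: crossing 3x1. Involves strand 4? no. Count so far: 0
Gen 4: crossing 1x3. Involves strand 4? no. Count so far: 0
Gen 5: crossing 2x4. Involves strand 4? yes. Count so far: 1
Gen 6: crossing 4x2. Involves strand 4? yes. Count so far: 2
Gen 7: crossing 2x4. Involves strand 4? yes. Count so far: 3
Gen 8: crossing 3x1. Involves strand 4? no. Count so far: 3

Answer: 3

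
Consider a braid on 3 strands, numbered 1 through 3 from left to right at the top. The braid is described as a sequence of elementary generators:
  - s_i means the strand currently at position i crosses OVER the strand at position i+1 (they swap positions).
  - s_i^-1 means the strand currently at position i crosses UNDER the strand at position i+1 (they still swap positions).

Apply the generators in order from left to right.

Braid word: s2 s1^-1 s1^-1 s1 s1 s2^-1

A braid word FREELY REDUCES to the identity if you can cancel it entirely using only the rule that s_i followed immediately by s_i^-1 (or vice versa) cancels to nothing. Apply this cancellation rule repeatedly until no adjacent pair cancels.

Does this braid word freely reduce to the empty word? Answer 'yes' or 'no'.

Gen 1 (s2): push. Stack: [s2]
Gen 2 (s1^-1): push. Stack: [s2 s1^-1]
Gen 3 (s1^-1): push. Stack: [s2 s1^-1 s1^-1]
Gen 4 (s1): cancels prior s1^-1. Stack: [s2 s1^-1]
Gen 5 (s1): cancels prior s1^-1. Stack: [s2]
Gen 6 (s2^-1): cancels prior s2. Stack: []
Reduced word: (empty)

Answer: yes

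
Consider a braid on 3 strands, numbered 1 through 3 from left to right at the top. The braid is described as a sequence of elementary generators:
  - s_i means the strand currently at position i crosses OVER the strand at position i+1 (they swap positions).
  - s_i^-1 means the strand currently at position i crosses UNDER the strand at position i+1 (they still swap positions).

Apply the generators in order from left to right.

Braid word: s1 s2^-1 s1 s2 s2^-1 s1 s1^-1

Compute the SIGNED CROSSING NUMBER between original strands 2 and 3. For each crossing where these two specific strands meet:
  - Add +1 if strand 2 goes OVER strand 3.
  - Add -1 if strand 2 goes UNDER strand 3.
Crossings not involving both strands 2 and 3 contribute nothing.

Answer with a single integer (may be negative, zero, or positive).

Gen 1: crossing 1x2. Both 2&3? no. Sum: 0
Gen 2: crossing 1x3. Both 2&3? no. Sum: 0
Gen 3: 2 over 3. Both 2&3? yes. Contrib: +1. Sum: 1
Gen 4: crossing 2x1. Both 2&3? no. Sum: 1
Gen 5: crossing 1x2. Both 2&3? no. Sum: 1
Gen 6: 3 over 2. Both 2&3? yes. Contrib: -1. Sum: 0
Gen 7: 2 under 3. Both 2&3? yes. Contrib: -1. Sum: -1

Answer: -1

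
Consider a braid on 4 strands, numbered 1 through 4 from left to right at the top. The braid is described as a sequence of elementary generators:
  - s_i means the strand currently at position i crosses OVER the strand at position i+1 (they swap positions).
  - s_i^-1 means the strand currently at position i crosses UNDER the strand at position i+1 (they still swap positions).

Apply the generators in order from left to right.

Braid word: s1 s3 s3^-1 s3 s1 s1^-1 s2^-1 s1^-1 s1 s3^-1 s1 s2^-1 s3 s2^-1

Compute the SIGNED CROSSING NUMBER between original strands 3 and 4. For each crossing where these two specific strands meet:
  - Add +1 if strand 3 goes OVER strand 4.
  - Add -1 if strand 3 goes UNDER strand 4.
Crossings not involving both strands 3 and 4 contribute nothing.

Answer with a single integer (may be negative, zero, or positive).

Gen 1: crossing 1x2. Both 3&4? no. Sum: 0
Gen 2: 3 over 4. Both 3&4? yes. Contrib: +1. Sum: 1
Gen 3: 4 under 3. Both 3&4? yes. Contrib: +1. Sum: 2
Gen 4: 3 over 4. Both 3&4? yes. Contrib: +1. Sum: 3
Gen 5: crossing 2x1. Both 3&4? no. Sum: 3
Gen 6: crossing 1x2. Both 3&4? no. Sum: 3
Gen 7: crossing 1x4. Both 3&4? no. Sum: 3
Gen 8: crossing 2x4. Both 3&4? no. Sum: 3
Gen 9: crossing 4x2. Both 3&4? no. Sum: 3
Gen 10: crossing 1x3. Both 3&4? no. Sum: 3
Gen 11: crossing 2x4. Both 3&4? no. Sum: 3
Gen 12: crossing 2x3. Both 3&4? no. Sum: 3
Gen 13: crossing 2x1. Both 3&4? no. Sum: 3
Gen 14: crossing 3x1. Both 3&4? no. Sum: 3

Answer: 3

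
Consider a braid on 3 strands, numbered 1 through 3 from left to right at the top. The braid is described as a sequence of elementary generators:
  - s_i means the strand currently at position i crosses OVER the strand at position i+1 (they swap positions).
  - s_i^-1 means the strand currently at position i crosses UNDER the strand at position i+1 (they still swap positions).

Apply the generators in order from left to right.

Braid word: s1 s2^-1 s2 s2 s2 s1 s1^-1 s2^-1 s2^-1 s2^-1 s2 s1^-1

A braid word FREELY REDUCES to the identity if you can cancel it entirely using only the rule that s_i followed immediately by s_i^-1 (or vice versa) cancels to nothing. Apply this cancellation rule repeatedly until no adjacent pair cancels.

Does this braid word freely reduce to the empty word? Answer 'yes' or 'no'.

Answer: yes

Derivation:
Gen 1 (s1): push. Stack: [s1]
Gen 2 (s2^-1): push. Stack: [s1 s2^-1]
Gen 3 (s2): cancels prior s2^-1. Stack: [s1]
Gen 4 (s2): push. Stack: [s1 s2]
Gen 5 (s2): push. Stack: [s1 s2 s2]
Gen 6 (s1): push. Stack: [s1 s2 s2 s1]
Gen 7 (s1^-1): cancels prior s1. Stack: [s1 s2 s2]
Gen 8 (s2^-1): cancels prior s2. Stack: [s1 s2]
Gen 9 (s2^-1): cancels prior s2. Stack: [s1]
Gen 10 (s2^-1): push. Stack: [s1 s2^-1]
Gen 11 (s2): cancels prior s2^-1. Stack: [s1]
Gen 12 (s1^-1): cancels prior s1. Stack: []
Reduced word: (empty)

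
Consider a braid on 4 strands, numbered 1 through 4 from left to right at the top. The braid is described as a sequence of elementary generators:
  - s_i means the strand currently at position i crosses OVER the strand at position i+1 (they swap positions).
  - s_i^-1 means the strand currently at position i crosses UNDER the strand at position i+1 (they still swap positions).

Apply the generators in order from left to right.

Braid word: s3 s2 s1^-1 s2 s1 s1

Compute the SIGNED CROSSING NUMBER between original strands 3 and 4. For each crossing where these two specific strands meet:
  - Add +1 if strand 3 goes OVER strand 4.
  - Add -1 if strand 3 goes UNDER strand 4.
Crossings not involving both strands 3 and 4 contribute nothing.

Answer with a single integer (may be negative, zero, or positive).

Gen 1: 3 over 4. Both 3&4? yes. Contrib: +1. Sum: 1
Gen 2: crossing 2x4. Both 3&4? no. Sum: 1
Gen 3: crossing 1x4. Both 3&4? no. Sum: 1
Gen 4: crossing 1x2. Both 3&4? no. Sum: 1
Gen 5: crossing 4x2. Both 3&4? no. Sum: 1
Gen 6: crossing 2x4. Both 3&4? no. Sum: 1

Answer: 1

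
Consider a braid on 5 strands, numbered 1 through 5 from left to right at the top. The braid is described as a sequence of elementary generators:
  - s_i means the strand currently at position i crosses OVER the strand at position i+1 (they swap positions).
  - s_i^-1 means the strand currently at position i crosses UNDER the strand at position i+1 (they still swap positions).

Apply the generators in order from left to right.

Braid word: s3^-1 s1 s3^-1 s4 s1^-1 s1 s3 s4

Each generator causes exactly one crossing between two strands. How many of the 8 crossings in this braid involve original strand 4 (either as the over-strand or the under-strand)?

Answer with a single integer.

Answer: 4

Derivation:
Gen 1: crossing 3x4. Involves strand 4? yes. Count so far: 1
Gen 2: crossing 1x2. Involves strand 4? no. Count so far: 1
Gen 3: crossing 4x3. Involves strand 4? yes. Count so far: 2
Gen 4: crossing 4x5. Involves strand 4? yes. Count so far: 3
Gen 5: crossing 2x1. Involves strand 4? no. Count so far: 3
Gen 6: crossing 1x2. Involves strand 4? no. Count so far: 3
Gen 7: crossing 3x5. Involves strand 4? no. Count so far: 3
Gen 8: crossing 3x4. Involves strand 4? yes. Count so far: 4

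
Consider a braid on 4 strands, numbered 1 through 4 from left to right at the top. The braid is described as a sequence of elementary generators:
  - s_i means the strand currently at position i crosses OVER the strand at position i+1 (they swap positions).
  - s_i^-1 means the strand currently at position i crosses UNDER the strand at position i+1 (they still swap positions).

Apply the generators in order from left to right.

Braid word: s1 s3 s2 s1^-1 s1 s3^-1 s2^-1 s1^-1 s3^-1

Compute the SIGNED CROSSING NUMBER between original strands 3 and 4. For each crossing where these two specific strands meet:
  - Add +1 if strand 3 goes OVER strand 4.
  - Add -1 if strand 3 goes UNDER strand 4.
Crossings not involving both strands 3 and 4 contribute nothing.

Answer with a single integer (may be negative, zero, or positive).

Answer: 2

Derivation:
Gen 1: crossing 1x2. Both 3&4? no. Sum: 0
Gen 2: 3 over 4. Both 3&4? yes. Contrib: +1. Sum: 1
Gen 3: crossing 1x4. Both 3&4? no. Sum: 1
Gen 4: crossing 2x4. Both 3&4? no. Sum: 1
Gen 5: crossing 4x2. Both 3&4? no. Sum: 1
Gen 6: crossing 1x3. Both 3&4? no. Sum: 1
Gen 7: 4 under 3. Both 3&4? yes. Contrib: +1. Sum: 2
Gen 8: crossing 2x3. Both 3&4? no. Sum: 2
Gen 9: crossing 4x1. Both 3&4? no. Sum: 2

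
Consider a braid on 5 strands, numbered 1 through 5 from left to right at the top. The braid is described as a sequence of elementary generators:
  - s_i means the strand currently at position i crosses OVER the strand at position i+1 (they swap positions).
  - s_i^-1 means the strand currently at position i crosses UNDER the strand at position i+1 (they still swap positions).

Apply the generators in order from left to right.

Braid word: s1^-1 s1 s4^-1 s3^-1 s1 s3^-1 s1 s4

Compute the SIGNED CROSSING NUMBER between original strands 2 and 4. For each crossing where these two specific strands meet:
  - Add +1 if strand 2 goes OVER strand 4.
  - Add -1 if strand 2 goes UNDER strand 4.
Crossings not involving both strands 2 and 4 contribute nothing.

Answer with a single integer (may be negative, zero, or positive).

Answer: 0

Derivation:
Gen 1: crossing 1x2. Both 2&4? no. Sum: 0
Gen 2: crossing 2x1. Both 2&4? no. Sum: 0
Gen 3: crossing 4x5. Both 2&4? no. Sum: 0
Gen 4: crossing 3x5. Both 2&4? no. Sum: 0
Gen 5: crossing 1x2. Both 2&4? no. Sum: 0
Gen 6: crossing 5x3. Both 2&4? no. Sum: 0
Gen 7: crossing 2x1. Both 2&4? no. Sum: 0
Gen 8: crossing 5x4. Both 2&4? no. Sum: 0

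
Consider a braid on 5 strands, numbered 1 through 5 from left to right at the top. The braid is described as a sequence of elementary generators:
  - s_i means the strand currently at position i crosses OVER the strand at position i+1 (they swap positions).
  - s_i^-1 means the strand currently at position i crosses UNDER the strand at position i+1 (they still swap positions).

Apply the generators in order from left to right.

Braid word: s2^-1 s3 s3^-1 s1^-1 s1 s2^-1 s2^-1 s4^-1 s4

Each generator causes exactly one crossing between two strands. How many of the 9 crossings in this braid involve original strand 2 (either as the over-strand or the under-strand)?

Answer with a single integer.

Gen 1: crossing 2x3. Involves strand 2? yes. Count so far: 1
Gen 2: crossing 2x4. Involves strand 2? yes. Count so far: 2
Gen 3: crossing 4x2. Involves strand 2? yes. Count so far: 3
Gen 4: crossing 1x3. Involves strand 2? no. Count so far: 3
Gen 5: crossing 3x1. Involves strand 2? no. Count so far: 3
Gen 6: crossing 3x2. Involves strand 2? yes. Count so far: 4
Gen 7: crossing 2x3. Involves strand 2? yes. Count so far: 5
Gen 8: crossing 4x5. Involves strand 2? no. Count so far: 5
Gen 9: crossing 5x4. Involves strand 2? no. Count so far: 5

Answer: 5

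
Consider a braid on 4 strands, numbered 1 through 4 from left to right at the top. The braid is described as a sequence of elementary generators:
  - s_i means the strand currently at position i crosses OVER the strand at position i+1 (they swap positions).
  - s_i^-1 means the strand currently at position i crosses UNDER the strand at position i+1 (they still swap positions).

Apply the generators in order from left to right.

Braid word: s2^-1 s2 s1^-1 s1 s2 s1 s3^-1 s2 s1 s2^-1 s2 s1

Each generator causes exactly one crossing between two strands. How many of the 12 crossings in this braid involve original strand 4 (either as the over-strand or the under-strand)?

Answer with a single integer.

Answer: 4

Derivation:
Gen 1: crossing 2x3. Involves strand 4? no. Count so far: 0
Gen 2: crossing 3x2. Involves strand 4? no. Count so far: 0
Gen 3: crossing 1x2. Involves strand 4? no. Count so far: 0
Gen 4: crossing 2x1. Involves strand 4? no. Count so far: 0
Gen 5: crossing 2x3. Involves strand 4? no. Count so far: 0
Gen 6: crossing 1x3. Involves strand 4? no. Count so far: 0
Gen 7: crossing 2x4. Involves strand 4? yes. Count so far: 1
Gen 8: crossing 1x4. Involves strand 4? yes. Count so far: 2
Gen 9: crossing 3x4. Involves strand 4? yes. Count so far: 3
Gen 10: crossing 3x1. Involves strand 4? no. Count so far: 3
Gen 11: crossing 1x3. Involves strand 4? no. Count so far: 3
Gen 12: crossing 4x3. Involves strand 4? yes. Count so far: 4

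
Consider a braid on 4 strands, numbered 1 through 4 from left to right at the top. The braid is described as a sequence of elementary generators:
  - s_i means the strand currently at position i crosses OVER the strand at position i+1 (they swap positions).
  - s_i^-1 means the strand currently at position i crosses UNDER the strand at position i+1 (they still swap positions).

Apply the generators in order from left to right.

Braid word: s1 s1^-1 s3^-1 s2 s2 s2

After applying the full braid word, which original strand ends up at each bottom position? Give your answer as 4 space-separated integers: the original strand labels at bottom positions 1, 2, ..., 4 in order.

Answer: 1 4 2 3

Derivation:
Gen 1 (s1): strand 1 crosses over strand 2. Perm now: [2 1 3 4]
Gen 2 (s1^-1): strand 2 crosses under strand 1. Perm now: [1 2 3 4]
Gen 3 (s3^-1): strand 3 crosses under strand 4. Perm now: [1 2 4 3]
Gen 4 (s2): strand 2 crosses over strand 4. Perm now: [1 4 2 3]
Gen 5 (s2): strand 4 crosses over strand 2. Perm now: [1 2 4 3]
Gen 6 (s2): strand 2 crosses over strand 4. Perm now: [1 4 2 3]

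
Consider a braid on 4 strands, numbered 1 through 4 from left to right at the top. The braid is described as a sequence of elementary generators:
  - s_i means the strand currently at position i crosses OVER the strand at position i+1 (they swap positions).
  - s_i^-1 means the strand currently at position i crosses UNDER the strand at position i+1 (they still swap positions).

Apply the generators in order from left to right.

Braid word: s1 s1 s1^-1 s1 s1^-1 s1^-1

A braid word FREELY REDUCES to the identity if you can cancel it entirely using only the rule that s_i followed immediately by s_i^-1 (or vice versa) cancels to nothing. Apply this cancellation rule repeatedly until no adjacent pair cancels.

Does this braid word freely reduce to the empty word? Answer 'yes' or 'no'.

Gen 1 (s1): push. Stack: [s1]
Gen 2 (s1): push. Stack: [s1 s1]
Gen 3 (s1^-1): cancels prior s1. Stack: [s1]
Gen 4 (s1): push. Stack: [s1 s1]
Gen 5 (s1^-1): cancels prior s1. Stack: [s1]
Gen 6 (s1^-1): cancels prior s1. Stack: []
Reduced word: (empty)

Answer: yes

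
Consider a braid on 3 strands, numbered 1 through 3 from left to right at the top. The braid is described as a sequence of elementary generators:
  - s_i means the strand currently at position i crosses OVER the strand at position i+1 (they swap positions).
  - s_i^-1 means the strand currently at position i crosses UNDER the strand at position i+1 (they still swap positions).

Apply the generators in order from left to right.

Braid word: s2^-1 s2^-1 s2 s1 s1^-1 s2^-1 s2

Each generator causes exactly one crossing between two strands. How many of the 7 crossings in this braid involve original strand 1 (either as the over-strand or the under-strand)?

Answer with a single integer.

Gen 1: crossing 2x3. Involves strand 1? no. Count so far: 0
Gen 2: crossing 3x2. Involves strand 1? no. Count so far: 0
Gen 3: crossing 2x3. Involves strand 1? no. Count so far: 0
Gen 4: crossing 1x3. Involves strand 1? yes. Count so far: 1
Gen 5: crossing 3x1. Involves strand 1? yes. Count so far: 2
Gen 6: crossing 3x2. Involves strand 1? no. Count so far: 2
Gen 7: crossing 2x3. Involves strand 1? no. Count so far: 2

Answer: 2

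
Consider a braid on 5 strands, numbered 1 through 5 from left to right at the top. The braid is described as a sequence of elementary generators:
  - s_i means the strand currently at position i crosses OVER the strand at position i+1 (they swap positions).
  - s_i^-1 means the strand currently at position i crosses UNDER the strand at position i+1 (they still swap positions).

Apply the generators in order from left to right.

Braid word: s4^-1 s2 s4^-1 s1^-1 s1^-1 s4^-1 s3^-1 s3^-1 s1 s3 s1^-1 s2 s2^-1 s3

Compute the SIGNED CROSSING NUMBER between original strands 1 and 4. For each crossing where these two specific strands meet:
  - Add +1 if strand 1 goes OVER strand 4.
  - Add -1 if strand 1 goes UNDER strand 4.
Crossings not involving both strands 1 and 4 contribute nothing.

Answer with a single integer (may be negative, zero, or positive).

Gen 1: crossing 4x5. Both 1&4? no. Sum: 0
Gen 2: crossing 2x3. Both 1&4? no. Sum: 0
Gen 3: crossing 5x4. Both 1&4? no. Sum: 0
Gen 4: crossing 1x3. Both 1&4? no. Sum: 0
Gen 5: crossing 3x1. Both 1&4? no. Sum: 0
Gen 6: crossing 4x5. Both 1&4? no. Sum: 0
Gen 7: crossing 2x5. Both 1&4? no. Sum: 0
Gen 8: crossing 5x2. Both 1&4? no. Sum: 0
Gen 9: crossing 1x3. Both 1&4? no. Sum: 0
Gen 10: crossing 2x5. Both 1&4? no. Sum: 0
Gen 11: crossing 3x1. Both 1&4? no. Sum: 0
Gen 12: crossing 3x5. Both 1&4? no. Sum: 0
Gen 13: crossing 5x3. Both 1&4? no. Sum: 0
Gen 14: crossing 5x2. Both 1&4? no. Sum: 0

Answer: 0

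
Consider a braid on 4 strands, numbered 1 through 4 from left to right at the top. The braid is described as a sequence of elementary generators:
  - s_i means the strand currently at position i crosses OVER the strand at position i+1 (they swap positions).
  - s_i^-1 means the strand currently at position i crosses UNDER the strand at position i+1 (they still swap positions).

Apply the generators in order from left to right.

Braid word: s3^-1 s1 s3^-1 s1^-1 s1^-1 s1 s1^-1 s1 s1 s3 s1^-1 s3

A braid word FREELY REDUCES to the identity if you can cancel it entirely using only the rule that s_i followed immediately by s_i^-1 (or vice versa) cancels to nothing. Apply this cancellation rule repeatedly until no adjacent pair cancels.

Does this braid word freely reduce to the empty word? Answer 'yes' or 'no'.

Answer: yes

Derivation:
Gen 1 (s3^-1): push. Stack: [s3^-1]
Gen 2 (s1): push. Stack: [s3^-1 s1]
Gen 3 (s3^-1): push. Stack: [s3^-1 s1 s3^-1]
Gen 4 (s1^-1): push. Stack: [s3^-1 s1 s3^-1 s1^-1]
Gen 5 (s1^-1): push. Stack: [s3^-1 s1 s3^-1 s1^-1 s1^-1]
Gen 6 (s1): cancels prior s1^-1. Stack: [s3^-1 s1 s3^-1 s1^-1]
Gen 7 (s1^-1): push. Stack: [s3^-1 s1 s3^-1 s1^-1 s1^-1]
Gen 8 (s1): cancels prior s1^-1. Stack: [s3^-1 s1 s3^-1 s1^-1]
Gen 9 (s1): cancels prior s1^-1. Stack: [s3^-1 s1 s3^-1]
Gen 10 (s3): cancels prior s3^-1. Stack: [s3^-1 s1]
Gen 11 (s1^-1): cancels prior s1. Stack: [s3^-1]
Gen 12 (s3): cancels prior s3^-1. Stack: []
Reduced word: (empty)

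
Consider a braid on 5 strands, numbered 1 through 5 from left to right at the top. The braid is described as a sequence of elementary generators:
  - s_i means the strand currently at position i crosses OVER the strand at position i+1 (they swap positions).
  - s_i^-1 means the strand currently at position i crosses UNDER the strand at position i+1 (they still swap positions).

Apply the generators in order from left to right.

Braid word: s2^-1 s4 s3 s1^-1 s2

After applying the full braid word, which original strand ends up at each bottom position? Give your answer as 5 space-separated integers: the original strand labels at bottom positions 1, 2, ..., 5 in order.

Answer: 3 5 1 2 4

Derivation:
Gen 1 (s2^-1): strand 2 crosses under strand 3. Perm now: [1 3 2 4 5]
Gen 2 (s4): strand 4 crosses over strand 5. Perm now: [1 3 2 5 4]
Gen 3 (s3): strand 2 crosses over strand 5. Perm now: [1 3 5 2 4]
Gen 4 (s1^-1): strand 1 crosses under strand 3. Perm now: [3 1 5 2 4]
Gen 5 (s2): strand 1 crosses over strand 5. Perm now: [3 5 1 2 4]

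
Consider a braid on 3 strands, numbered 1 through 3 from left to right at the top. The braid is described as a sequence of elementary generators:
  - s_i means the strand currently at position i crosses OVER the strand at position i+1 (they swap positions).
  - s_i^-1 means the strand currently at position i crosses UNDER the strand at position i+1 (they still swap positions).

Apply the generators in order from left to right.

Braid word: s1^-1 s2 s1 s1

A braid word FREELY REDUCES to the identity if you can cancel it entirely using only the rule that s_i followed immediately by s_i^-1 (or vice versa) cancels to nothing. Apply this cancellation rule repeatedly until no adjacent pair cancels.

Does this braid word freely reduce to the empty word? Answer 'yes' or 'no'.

Gen 1 (s1^-1): push. Stack: [s1^-1]
Gen 2 (s2): push. Stack: [s1^-1 s2]
Gen 3 (s1): push. Stack: [s1^-1 s2 s1]
Gen 4 (s1): push. Stack: [s1^-1 s2 s1 s1]
Reduced word: s1^-1 s2 s1 s1

Answer: no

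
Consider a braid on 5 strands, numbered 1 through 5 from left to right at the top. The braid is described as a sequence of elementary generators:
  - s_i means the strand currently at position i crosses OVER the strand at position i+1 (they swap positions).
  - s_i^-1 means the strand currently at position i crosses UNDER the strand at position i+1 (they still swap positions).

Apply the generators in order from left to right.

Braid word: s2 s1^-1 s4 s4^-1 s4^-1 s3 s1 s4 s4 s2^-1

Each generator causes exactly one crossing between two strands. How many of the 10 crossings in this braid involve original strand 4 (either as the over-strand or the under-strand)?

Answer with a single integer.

Gen 1: crossing 2x3. Involves strand 4? no. Count so far: 0
Gen 2: crossing 1x3. Involves strand 4? no. Count so far: 0
Gen 3: crossing 4x5. Involves strand 4? yes. Count so far: 1
Gen 4: crossing 5x4. Involves strand 4? yes. Count so far: 2
Gen 5: crossing 4x5. Involves strand 4? yes. Count so far: 3
Gen 6: crossing 2x5. Involves strand 4? no. Count so far: 3
Gen 7: crossing 3x1. Involves strand 4? no. Count so far: 3
Gen 8: crossing 2x4. Involves strand 4? yes. Count so far: 4
Gen 9: crossing 4x2. Involves strand 4? yes. Count so far: 5
Gen 10: crossing 3x5. Involves strand 4? no. Count so far: 5

Answer: 5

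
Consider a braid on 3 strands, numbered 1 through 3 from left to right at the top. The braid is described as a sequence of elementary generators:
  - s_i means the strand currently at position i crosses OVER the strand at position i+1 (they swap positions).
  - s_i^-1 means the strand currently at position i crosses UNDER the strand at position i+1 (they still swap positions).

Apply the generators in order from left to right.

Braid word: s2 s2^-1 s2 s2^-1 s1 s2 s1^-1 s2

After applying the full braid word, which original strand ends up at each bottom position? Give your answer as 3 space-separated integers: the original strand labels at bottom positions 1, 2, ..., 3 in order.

Gen 1 (s2): strand 2 crosses over strand 3. Perm now: [1 3 2]
Gen 2 (s2^-1): strand 3 crosses under strand 2. Perm now: [1 2 3]
Gen 3 (s2): strand 2 crosses over strand 3. Perm now: [1 3 2]
Gen 4 (s2^-1): strand 3 crosses under strand 2. Perm now: [1 2 3]
Gen 5 (s1): strand 1 crosses over strand 2. Perm now: [2 1 3]
Gen 6 (s2): strand 1 crosses over strand 3. Perm now: [2 3 1]
Gen 7 (s1^-1): strand 2 crosses under strand 3. Perm now: [3 2 1]
Gen 8 (s2): strand 2 crosses over strand 1. Perm now: [3 1 2]

Answer: 3 1 2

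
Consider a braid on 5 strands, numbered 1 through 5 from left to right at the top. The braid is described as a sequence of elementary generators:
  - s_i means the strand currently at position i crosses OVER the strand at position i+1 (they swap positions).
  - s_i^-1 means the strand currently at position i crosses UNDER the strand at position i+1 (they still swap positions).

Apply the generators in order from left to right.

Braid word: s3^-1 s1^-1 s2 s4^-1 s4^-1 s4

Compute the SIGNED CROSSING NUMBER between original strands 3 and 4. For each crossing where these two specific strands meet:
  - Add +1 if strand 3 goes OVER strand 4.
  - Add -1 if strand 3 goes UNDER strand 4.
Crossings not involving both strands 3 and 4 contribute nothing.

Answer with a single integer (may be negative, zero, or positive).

Gen 1: 3 under 4. Both 3&4? yes. Contrib: -1. Sum: -1
Gen 2: crossing 1x2. Both 3&4? no. Sum: -1
Gen 3: crossing 1x4. Both 3&4? no. Sum: -1
Gen 4: crossing 3x5. Both 3&4? no. Sum: -1
Gen 5: crossing 5x3. Both 3&4? no. Sum: -1
Gen 6: crossing 3x5. Both 3&4? no. Sum: -1

Answer: -1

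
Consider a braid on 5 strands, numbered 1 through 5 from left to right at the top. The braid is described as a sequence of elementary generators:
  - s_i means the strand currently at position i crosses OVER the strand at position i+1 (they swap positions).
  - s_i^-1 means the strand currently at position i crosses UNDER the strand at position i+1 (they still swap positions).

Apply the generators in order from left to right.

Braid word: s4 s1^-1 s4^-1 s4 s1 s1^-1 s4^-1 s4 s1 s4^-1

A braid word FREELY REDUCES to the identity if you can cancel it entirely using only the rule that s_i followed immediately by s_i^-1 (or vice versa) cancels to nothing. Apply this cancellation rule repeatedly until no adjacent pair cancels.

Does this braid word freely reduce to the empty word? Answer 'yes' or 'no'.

Answer: yes

Derivation:
Gen 1 (s4): push. Stack: [s4]
Gen 2 (s1^-1): push. Stack: [s4 s1^-1]
Gen 3 (s4^-1): push. Stack: [s4 s1^-1 s4^-1]
Gen 4 (s4): cancels prior s4^-1. Stack: [s4 s1^-1]
Gen 5 (s1): cancels prior s1^-1. Stack: [s4]
Gen 6 (s1^-1): push. Stack: [s4 s1^-1]
Gen 7 (s4^-1): push. Stack: [s4 s1^-1 s4^-1]
Gen 8 (s4): cancels prior s4^-1. Stack: [s4 s1^-1]
Gen 9 (s1): cancels prior s1^-1. Stack: [s4]
Gen 10 (s4^-1): cancels prior s4. Stack: []
Reduced word: (empty)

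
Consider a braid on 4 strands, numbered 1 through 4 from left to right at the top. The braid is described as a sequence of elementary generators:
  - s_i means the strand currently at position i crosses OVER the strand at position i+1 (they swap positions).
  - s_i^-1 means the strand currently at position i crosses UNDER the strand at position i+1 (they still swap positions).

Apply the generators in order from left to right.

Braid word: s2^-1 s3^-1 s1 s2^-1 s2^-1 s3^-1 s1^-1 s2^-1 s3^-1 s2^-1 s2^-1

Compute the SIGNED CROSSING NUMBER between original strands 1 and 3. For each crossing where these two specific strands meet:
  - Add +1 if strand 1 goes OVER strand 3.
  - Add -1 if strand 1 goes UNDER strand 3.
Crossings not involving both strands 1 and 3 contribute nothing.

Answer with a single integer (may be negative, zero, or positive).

Gen 1: crossing 2x3. Both 1&3? no. Sum: 0
Gen 2: crossing 2x4. Both 1&3? no. Sum: 0
Gen 3: 1 over 3. Both 1&3? yes. Contrib: +1. Sum: 1
Gen 4: crossing 1x4. Both 1&3? no. Sum: 1
Gen 5: crossing 4x1. Both 1&3? no. Sum: 1
Gen 6: crossing 4x2. Both 1&3? no. Sum: 1
Gen 7: 3 under 1. Both 1&3? yes. Contrib: +1. Sum: 2
Gen 8: crossing 3x2. Both 1&3? no. Sum: 2
Gen 9: crossing 3x4. Both 1&3? no. Sum: 2
Gen 10: crossing 2x4. Both 1&3? no. Sum: 2
Gen 11: crossing 4x2. Both 1&3? no. Sum: 2

Answer: 2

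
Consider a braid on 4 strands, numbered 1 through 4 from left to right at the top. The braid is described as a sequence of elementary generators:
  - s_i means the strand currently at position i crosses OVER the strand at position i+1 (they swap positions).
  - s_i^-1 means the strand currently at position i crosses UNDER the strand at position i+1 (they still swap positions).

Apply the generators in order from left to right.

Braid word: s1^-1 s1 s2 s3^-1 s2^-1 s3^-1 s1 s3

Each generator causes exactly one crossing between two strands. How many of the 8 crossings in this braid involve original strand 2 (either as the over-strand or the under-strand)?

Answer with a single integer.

Gen 1: crossing 1x2. Involves strand 2? yes. Count so far: 1
Gen 2: crossing 2x1. Involves strand 2? yes. Count so far: 2
Gen 3: crossing 2x3. Involves strand 2? yes. Count so far: 3
Gen 4: crossing 2x4. Involves strand 2? yes. Count so far: 4
Gen 5: crossing 3x4. Involves strand 2? no. Count so far: 4
Gen 6: crossing 3x2. Involves strand 2? yes. Count so far: 5
Gen 7: crossing 1x4. Involves strand 2? no. Count so far: 5
Gen 8: crossing 2x3. Involves strand 2? yes. Count so far: 6

Answer: 6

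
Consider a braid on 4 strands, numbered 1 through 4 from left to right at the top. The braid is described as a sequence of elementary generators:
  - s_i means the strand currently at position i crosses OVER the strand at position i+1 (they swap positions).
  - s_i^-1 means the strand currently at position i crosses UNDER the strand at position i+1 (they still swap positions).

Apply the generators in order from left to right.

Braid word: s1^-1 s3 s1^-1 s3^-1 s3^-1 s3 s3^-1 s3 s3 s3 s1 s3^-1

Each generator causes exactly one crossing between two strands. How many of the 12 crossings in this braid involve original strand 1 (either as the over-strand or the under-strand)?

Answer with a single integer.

Gen 1: crossing 1x2. Involves strand 1? yes. Count so far: 1
Gen 2: crossing 3x4. Involves strand 1? no. Count so far: 1
Gen 3: crossing 2x1. Involves strand 1? yes. Count so far: 2
Gen 4: crossing 4x3. Involves strand 1? no. Count so far: 2
Gen 5: crossing 3x4. Involves strand 1? no. Count so far: 2
Gen 6: crossing 4x3. Involves strand 1? no. Count so far: 2
Gen 7: crossing 3x4. Involves strand 1? no. Count so far: 2
Gen 8: crossing 4x3. Involves strand 1? no. Count so far: 2
Gen 9: crossing 3x4. Involves strand 1? no. Count so far: 2
Gen 10: crossing 4x3. Involves strand 1? no. Count so far: 2
Gen 11: crossing 1x2. Involves strand 1? yes. Count so far: 3
Gen 12: crossing 3x4. Involves strand 1? no. Count so far: 3

Answer: 3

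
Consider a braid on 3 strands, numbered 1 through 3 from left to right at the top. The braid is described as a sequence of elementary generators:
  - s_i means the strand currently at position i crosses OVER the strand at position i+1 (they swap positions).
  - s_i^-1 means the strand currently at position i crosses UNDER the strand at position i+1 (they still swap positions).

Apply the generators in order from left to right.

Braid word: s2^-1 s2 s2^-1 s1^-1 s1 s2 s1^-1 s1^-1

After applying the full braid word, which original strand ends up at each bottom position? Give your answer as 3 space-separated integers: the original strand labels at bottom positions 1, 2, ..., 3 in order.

Answer: 1 2 3

Derivation:
Gen 1 (s2^-1): strand 2 crosses under strand 3. Perm now: [1 3 2]
Gen 2 (s2): strand 3 crosses over strand 2. Perm now: [1 2 3]
Gen 3 (s2^-1): strand 2 crosses under strand 3. Perm now: [1 3 2]
Gen 4 (s1^-1): strand 1 crosses under strand 3. Perm now: [3 1 2]
Gen 5 (s1): strand 3 crosses over strand 1. Perm now: [1 3 2]
Gen 6 (s2): strand 3 crosses over strand 2. Perm now: [1 2 3]
Gen 7 (s1^-1): strand 1 crosses under strand 2. Perm now: [2 1 3]
Gen 8 (s1^-1): strand 2 crosses under strand 1. Perm now: [1 2 3]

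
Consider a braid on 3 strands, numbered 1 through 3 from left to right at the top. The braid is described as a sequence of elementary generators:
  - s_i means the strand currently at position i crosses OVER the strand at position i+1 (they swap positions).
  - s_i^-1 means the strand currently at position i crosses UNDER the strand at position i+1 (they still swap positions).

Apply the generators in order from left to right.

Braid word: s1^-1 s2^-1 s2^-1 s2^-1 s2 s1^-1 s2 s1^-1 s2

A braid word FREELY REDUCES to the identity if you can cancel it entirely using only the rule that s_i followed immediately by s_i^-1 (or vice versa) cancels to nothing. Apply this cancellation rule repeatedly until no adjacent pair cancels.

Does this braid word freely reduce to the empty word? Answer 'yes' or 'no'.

Answer: no

Derivation:
Gen 1 (s1^-1): push. Stack: [s1^-1]
Gen 2 (s2^-1): push. Stack: [s1^-1 s2^-1]
Gen 3 (s2^-1): push. Stack: [s1^-1 s2^-1 s2^-1]
Gen 4 (s2^-1): push. Stack: [s1^-1 s2^-1 s2^-1 s2^-1]
Gen 5 (s2): cancels prior s2^-1. Stack: [s1^-1 s2^-1 s2^-1]
Gen 6 (s1^-1): push. Stack: [s1^-1 s2^-1 s2^-1 s1^-1]
Gen 7 (s2): push. Stack: [s1^-1 s2^-1 s2^-1 s1^-1 s2]
Gen 8 (s1^-1): push. Stack: [s1^-1 s2^-1 s2^-1 s1^-1 s2 s1^-1]
Gen 9 (s2): push. Stack: [s1^-1 s2^-1 s2^-1 s1^-1 s2 s1^-1 s2]
Reduced word: s1^-1 s2^-1 s2^-1 s1^-1 s2 s1^-1 s2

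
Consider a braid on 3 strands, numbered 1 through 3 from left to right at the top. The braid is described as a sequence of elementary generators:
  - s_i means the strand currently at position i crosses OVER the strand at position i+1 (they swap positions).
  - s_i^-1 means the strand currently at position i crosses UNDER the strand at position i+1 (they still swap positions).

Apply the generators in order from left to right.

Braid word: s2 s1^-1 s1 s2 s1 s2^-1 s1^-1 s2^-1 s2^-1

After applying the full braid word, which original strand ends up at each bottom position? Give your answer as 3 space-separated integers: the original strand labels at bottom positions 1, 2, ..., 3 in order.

Answer: 3 2 1

Derivation:
Gen 1 (s2): strand 2 crosses over strand 3. Perm now: [1 3 2]
Gen 2 (s1^-1): strand 1 crosses under strand 3. Perm now: [3 1 2]
Gen 3 (s1): strand 3 crosses over strand 1. Perm now: [1 3 2]
Gen 4 (s2): strand 3 crosses over strand 2. Perm now: [1 2 3]
Gen 5 (s1): strand 1 crosses over strand 2. Perm now: [2 1 3]
Gen 6 (s2^-1): strand 1 crosses under strand 3. Perm now: [2 3 1]
Gen 7 (s1^-1): strand 2 crosses under strand 3. Perm now: [3 2 1]
Gen 8 (s2^-1): strand 2 crosses under strand 1. Perm now: [3 1 2]
Gen 9 (s2^-1): strand 1 crosses under strand 2. Perm now: [3 2 1]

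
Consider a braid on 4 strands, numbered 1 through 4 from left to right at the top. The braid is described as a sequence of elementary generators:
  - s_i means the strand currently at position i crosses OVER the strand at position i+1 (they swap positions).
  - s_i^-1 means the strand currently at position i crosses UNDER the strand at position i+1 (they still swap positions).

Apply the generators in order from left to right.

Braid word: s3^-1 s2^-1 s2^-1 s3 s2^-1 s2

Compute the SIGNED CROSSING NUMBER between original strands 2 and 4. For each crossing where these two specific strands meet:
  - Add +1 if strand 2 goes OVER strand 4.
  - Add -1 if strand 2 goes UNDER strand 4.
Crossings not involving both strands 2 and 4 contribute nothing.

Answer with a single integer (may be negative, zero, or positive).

Gen 1: crossing 3x4. Both 2&4? no. Sum: 0
Gen 2: 2 under 4. Both 2&4? yes. Contrib: -1. Sum: -1
Gen 3: 4 under 2. Both 2&4? yes. Contrib: +1. Sum: 0
Gen 4: crossing 4x3. Both 2&4? no. Sum: 0
Gen 5: crossing 2x3. Both 2&4? no. Sum: 0
Gen 6: crossing 3x2. Both 2&4? no. Sum: 0

Answer: 0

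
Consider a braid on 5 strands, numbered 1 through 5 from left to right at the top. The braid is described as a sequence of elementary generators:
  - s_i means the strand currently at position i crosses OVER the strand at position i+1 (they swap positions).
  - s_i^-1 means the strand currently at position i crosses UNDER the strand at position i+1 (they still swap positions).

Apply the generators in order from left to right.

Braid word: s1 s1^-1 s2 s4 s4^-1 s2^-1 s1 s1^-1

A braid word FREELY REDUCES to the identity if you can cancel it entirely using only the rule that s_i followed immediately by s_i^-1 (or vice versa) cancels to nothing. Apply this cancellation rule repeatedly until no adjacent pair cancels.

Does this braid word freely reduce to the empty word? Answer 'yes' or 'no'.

Gen 1 (s1): push. Stack: [s1]
Gen 2 (s1^-1): cancels prior s1. Stack: []
Gen 3 (s2): push. Stack: [s2]
Gen 4 (s4): push. Stack: [s2 s4]
Gen 5 (s4^-1): cancels prior s4. Stack: [s2]
Gen 6 (s2^-1): cancels prior s2. Stack: []
Gen 7 (s1): push. Stack: [s1]
Gen 8 (s1^-1): cancels prior s1. Stack: []
Reduced word: (empty)

Answer: yes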